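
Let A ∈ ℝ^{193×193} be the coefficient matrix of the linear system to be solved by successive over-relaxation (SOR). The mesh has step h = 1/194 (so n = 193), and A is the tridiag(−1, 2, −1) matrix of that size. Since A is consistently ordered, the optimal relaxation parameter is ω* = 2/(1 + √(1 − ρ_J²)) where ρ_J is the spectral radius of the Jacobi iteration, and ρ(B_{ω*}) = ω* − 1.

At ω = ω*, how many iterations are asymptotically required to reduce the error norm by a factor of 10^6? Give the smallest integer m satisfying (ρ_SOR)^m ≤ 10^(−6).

m = 427

ρ_J = max_k |cos(kπ/194)| = cos(π/194) = 0.9998689
1 − cos²(π/194) = sin²(π/194) ⇒ √(1−ρ_J²) = sin(π/194) = 0.0161931.
[ω*] 2 ÷ (1 + 0.0161931) = 2 ÷ 1.0161931 = 1.9681299.
At ω = 1.9681299 every |λ(B_ω)| = ω−1, so ρ_SOR = 0.9681299.
For 6 digits: m = 6·ln10 / (−ln 0.9681299) = 13.8155/0.032389 = 426.549; round up → m = 427.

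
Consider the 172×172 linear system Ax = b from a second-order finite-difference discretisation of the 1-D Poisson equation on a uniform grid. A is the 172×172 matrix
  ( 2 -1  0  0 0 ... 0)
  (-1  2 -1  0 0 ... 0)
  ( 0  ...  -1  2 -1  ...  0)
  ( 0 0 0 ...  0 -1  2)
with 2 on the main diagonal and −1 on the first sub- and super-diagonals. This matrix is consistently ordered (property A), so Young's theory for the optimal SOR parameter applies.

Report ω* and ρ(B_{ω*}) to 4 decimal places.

ρ_J = max_k |cos(kπ/173)| = cos(π/173) = 0.9998
√(1−ρ_J²) = |sin(π/173)| = 0.01816
Then 2/(1+√(1−ρ_J²)) = 2/(1+0.01816); ω* = 2/1.01816 = 1.9643.
Hence ρ(B_{ω*}) = 1.9643 − 1 = 0.9643.

ω* = 1.9643, ρ_SOR = 0.9643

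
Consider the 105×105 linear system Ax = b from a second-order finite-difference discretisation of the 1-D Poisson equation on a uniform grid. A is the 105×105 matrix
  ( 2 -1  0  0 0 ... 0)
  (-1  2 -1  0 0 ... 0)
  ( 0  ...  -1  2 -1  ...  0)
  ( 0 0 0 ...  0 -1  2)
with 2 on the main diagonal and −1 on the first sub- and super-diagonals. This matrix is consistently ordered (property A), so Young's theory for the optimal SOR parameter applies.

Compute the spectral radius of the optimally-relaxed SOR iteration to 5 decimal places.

With n=105, ρ(Jacobi) = cos(π/106) = 0.99956.
root = sin(π/106) = 0.029633  (since 1−cos² = sin²).
ω* = 2 / (1 + 0.029633) = 2 / 1.029633 ≈ 1.94244.
ρ_SOR = ω* − 1 = 1.94244 − 1 = 0.94244.

ρ_SOR = 0.94244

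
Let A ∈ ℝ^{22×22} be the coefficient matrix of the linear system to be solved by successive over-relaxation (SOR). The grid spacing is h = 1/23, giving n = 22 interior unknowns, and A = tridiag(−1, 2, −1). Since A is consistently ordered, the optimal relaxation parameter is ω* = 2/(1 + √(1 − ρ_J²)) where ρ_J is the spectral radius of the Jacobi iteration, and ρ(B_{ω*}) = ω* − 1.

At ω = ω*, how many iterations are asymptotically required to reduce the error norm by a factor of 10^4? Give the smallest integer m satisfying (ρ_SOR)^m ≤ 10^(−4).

m = 34

With n=22, ρ(Jacobi) = cos(π/23) = 0.9906859.
√(1 − cos²(π/23)) = sin(π/23) ≈ 0.1361666.
ω* = 2 / (1 + 0.1361666) = 2 / 1.1361666 ≈ 1.7603052.
ρ_SOR = ω* − 1 ≈ 0.7603052.
Need (0.7603052)^m ≤ 10^(−4): m ≥ 4·ln10/|ln 0.7603052| = 9.21034/0.274035 = 33.610 ⇒ m = 34.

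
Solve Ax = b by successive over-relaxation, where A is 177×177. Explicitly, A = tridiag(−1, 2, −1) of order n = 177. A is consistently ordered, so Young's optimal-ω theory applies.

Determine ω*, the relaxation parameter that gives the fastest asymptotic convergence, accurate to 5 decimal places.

ω* = 1.96532

B_J for the 177×177 system has eigenvalues cos(kπ/178); ρ_J = cos(π/178) = 0.99984.
root = sin(π/178) = 0.017648  (since 1−cos² = sin²).
Then 2/(1+√(1−ρ_J²)) = 2/(1+0.017648); ω* = 2/1.017648 = 1.96532.
ρ_SOR = ω* − 1 = 1.96532 − 1 = 0.96532.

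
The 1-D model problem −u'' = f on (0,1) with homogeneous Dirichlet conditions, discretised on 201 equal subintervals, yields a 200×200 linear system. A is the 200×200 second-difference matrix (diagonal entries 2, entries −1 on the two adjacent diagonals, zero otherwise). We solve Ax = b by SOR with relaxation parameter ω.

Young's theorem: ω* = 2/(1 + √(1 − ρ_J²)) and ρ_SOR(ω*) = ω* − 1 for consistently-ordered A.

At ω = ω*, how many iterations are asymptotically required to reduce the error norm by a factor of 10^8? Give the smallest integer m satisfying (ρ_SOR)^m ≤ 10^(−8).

ρ_J = max_k |cos(kπ/201)| = cos(π/201) = 0.9998779
root = sin(π/201) = 0.0156292  (since 1−cos² = sin²).
[ω*] 2 ÷ (1 + 0.0156292) = 2 ÷ 1.0156292 = 1.9692226.
[ρ_SOR] ω* − 1 = 0.9692226.
Need (0.9692226)^m ≤ 10^(−8): m ≥ 8·ln10/|ln 0.9692226| = 18.4207/0.031261 = 589.255 ⇒ m = 590.

m = 590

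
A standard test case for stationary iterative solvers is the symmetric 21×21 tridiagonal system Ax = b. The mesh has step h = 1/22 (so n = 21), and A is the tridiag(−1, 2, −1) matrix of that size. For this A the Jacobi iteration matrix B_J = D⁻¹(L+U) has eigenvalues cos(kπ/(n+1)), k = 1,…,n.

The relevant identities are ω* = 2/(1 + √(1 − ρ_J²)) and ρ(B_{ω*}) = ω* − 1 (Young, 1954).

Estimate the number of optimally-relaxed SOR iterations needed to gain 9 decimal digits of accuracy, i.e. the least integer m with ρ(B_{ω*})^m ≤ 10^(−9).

m = 73

With n=21, ρ(Jacobi) = cos(π/22) = 0.9898214.
√(1 − cos²(π/22)) = sin(π/22) ≈ 0.1423148.
ω* = 2 / (1 + 0.1423148) = 2 / 1.1423148 ≈ 1.7508309.
[ρ_SOR] ω* − 1 = 0.7508309.
(0.7508309)^m ≤ 10^{−9}  ⇒  m·ln(0.7508309) ≤ −9·ln10  ⇒  m ≥ 72.314  ⇒  m = 73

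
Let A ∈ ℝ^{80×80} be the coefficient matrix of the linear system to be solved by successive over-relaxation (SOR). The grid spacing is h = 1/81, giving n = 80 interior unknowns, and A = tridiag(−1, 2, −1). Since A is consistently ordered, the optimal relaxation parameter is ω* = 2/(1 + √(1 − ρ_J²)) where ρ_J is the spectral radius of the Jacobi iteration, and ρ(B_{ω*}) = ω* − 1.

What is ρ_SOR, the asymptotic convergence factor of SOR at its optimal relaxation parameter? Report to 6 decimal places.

ρ_SOR = 0.925344

n=80: λ(B_J) = 1 − λ(A)/2 = cos(kπ/81); k=1 gives ρ_J = 0.999248.
√(1−ρ_J²) simplifies to sin(π/81) = 0.0387754.
ω* = 2 / (1 + 0.0387754) = 2 / 1.0387754 ≈ 1.925344.
ρ(B_{ω*}) = ω*−1 = 0.925344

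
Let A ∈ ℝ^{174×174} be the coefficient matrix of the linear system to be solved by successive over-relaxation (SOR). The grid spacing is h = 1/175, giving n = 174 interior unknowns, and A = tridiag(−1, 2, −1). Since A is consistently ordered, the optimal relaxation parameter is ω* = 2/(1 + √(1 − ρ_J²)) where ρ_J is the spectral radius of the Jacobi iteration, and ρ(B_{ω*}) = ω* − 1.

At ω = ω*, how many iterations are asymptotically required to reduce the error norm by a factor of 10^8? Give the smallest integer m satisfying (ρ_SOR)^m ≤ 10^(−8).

ρ_J = max_k |cos(kπ/175)| = cos(π/175) = 0.9998389
√(1 − cos²(π/175)) = sin(π/175) ≈ 0.0179510.
Young: ω* = 2/(1+√(1−ρ_J²)) = 2/(1+0.0179510) = 2/1.0179510 = 1.9647311.
ρ_SOR = ω* − 1 ≈ 0.9647311.
For 8 digits: m = 8·ln10 / (−ln 0.9647311) = 18.4207/0.0359059 = 513.027; round up → m = 514.

m = 514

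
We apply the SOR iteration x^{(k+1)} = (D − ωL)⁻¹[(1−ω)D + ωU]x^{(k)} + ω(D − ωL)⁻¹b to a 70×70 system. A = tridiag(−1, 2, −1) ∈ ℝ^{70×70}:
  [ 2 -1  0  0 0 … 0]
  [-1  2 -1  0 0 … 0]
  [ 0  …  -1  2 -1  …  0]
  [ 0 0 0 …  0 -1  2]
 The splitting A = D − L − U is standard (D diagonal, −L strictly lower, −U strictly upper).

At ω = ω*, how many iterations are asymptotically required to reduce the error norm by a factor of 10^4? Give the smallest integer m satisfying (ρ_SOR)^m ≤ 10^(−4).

m = 105

ρ_J = max_k |cos(kπ/71)| = cos(π/71) = 0.9990212
1 − cos²(π/71) = sin²(π/71) ⇒ √(1−ρ_J²) = sin(π/71) = 0.0442333.
Then 2/(1+√(1−ρ_J²)) = 2/(1+0.0442333); ω* = 2/1.0442333 = 1.9152808.
and ρ(B_{ω*}) = 1.9152808 − 1 = 0.9152808.
4·ln10 = 9.21034; −ln(0.9152808) = 0.0885244; m = ⌈9.21034/0.0885244⌉ = ⌈104.043⌉ = 105.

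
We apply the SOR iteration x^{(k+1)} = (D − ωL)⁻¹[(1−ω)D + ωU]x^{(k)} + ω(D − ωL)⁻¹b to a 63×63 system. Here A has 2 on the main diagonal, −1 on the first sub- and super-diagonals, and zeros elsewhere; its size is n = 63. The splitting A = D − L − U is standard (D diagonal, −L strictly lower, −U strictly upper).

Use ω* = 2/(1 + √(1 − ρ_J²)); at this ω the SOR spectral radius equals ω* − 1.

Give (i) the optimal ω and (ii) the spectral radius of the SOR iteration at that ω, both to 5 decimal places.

spectrum of D⁻¹(L+U) = {cos(kπ/64) : 1≤k≤63}; ρ_J = cos(π/64) = 0.99880.
√(1 − cos²(π/64)) = sin(π/64) ≈ 0.049068.
Young: ω* = 2/(1+√(1−ρ_J²)) = 2/(1+0.049068) = 2/1.049068 = 1.90645.
ρ(B_{ω*}) = ω*−1 = 0.90645

ω* = 1.90645, ρ_SOR = 0.90645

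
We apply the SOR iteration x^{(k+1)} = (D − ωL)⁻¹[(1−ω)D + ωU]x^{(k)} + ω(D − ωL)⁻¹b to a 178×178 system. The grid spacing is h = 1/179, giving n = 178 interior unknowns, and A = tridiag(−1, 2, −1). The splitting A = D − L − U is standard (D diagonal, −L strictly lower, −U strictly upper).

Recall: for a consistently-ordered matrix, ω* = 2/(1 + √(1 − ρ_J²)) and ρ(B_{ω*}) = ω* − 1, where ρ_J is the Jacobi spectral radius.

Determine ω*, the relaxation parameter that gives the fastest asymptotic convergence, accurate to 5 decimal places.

½·tridiag(1,0,1) at n=178: λ_k = cos(kπ/179); max |λ| at k=1 ⇒ ρ_J = cos(π/179) ≈ 0.99985.
√(1 − cos²(π/179)) = sin(π/179) ≈ 0.017550.
Young: ω* = 2/(1+√(1−ρ_J²)) = 2/(1+0.017550) = 2/1.017550 = 1.96551.
ρ(B_{ω*}) = ω*−1 = 0.96551

ω* = 1.96551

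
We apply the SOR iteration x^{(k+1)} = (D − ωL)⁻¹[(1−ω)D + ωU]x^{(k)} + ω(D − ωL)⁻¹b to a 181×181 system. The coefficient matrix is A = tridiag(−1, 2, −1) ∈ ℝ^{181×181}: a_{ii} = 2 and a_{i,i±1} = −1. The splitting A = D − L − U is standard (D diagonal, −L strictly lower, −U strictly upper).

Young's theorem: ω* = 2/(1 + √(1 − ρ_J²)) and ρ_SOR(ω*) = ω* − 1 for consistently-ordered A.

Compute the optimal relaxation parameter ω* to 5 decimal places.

ω* = 1.96606

[ρ_J] n=181: ρ(B_J) = cos(π/(n+1)) = cos(π/182) = 0.99985.
√(1−ρ_J²) simplifies to sin(π/182) = 0.017261.
Young: ω* = 2/(1+√(1−ρ_J²)) = 2/(1+0.017261) = 2/1.017261 = 1.96606.
and ρ(B_{ω*}) = 1.96606 − 1 = 0.96606.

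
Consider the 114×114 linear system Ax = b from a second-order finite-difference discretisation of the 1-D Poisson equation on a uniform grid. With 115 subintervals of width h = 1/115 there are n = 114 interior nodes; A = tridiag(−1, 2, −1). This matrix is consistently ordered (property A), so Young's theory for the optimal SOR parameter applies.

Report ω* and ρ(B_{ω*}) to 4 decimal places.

ρ_J = max_k |cos(kπ/115)| = cos(π/115) = 0.9996
√(1−ρ_J²) simplifies to sin(π/115) = 0.02731.
ω* = 2/(1+0.02731) = 1.9468
ρ_SOR = ω* − 1 = 1.9468 − 1 = 0.9468.

ω* = 1.9468, ρ_SOR = 0.9468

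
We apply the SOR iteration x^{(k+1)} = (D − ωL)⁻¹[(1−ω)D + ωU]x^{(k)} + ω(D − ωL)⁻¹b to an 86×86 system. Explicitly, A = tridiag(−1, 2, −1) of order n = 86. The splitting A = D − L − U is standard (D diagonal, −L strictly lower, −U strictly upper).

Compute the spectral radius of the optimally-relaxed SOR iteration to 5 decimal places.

spectrum of D⁻¹(L+U) = {cos(kπ/87) : 1≤k≤86}; ρ_J = cos(π/87) = 0.99935.
root = sin(π/87) = 0.036102  (since 1−cos² = sin²).
So ω* = 2/1.036102 = 1.93031 (Young).
and ρ(B_{ω*}) = 1.93031 − 1 = 0.93031.

ρ_SOR = 0.93031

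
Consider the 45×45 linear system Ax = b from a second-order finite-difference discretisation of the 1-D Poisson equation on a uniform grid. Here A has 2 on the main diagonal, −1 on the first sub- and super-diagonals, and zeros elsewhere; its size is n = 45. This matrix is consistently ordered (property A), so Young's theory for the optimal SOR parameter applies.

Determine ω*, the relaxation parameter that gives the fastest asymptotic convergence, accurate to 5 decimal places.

[ρ_J] n=45: ρ(B_J) = cos(π/(n+1)) = cos(π/46) = 0.99767.
√(1 − cos²(π/46)) = sin(π/46) ≈ 0.068242.
ω* = 2 / (1 + 0.068242) = 2 / 1.068242 ≈ 1.87223.
Hence ρ(B_{ω*}) = 1.87223 − 1 = 0.87223.

ω* = 1.87223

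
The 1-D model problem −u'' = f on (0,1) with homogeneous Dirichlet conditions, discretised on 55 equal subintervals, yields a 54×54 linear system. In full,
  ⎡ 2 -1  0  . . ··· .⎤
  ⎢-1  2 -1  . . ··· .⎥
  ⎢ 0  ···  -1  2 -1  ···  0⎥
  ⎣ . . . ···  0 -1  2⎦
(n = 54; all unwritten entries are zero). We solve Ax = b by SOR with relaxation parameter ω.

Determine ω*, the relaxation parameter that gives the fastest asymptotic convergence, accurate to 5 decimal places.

B_J for the 54×54 system has eigenvalues cos(kπ/55); ρ_J = cos(π/55) = 0.99837.
√(1−ρ_J²) = |sin(π/55)| = 0.057089
Then 2/(1+√(1−ρ_J²)) = 2/(1+0.057089); ω* = 2/1.057089 = 1.89199.
ρ_SOR = ω* − 1 ≈ 0.89199.

ω* = 1.89199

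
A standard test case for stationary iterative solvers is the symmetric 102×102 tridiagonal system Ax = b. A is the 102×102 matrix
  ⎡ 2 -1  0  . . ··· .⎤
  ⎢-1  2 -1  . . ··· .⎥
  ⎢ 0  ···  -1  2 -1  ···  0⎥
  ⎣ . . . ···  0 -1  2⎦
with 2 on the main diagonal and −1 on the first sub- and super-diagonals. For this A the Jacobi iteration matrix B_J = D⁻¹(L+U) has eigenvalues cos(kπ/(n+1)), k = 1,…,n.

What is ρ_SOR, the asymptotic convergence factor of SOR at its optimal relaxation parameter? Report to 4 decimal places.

ρ_J = max_k |cos(kπ/103)| = cos(π/103) = 0.9995
root = sin(π/103) = 0.03050  (since 1−cos² = sin²).
ω* = 2/(1 + 0.03050) = 2/1.03050 = 1.9408.
ρ_SOR = ω* − 1 = 1.9408 − 1 = 0.9408.

ρ_SOR = 0.9408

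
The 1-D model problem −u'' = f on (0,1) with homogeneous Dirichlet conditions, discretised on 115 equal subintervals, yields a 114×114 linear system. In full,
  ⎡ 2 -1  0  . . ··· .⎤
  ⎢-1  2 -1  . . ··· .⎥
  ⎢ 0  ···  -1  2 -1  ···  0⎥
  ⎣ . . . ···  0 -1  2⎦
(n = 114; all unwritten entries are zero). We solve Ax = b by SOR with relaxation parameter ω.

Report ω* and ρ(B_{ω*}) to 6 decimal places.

n=114: λ(B_J) = 1 − λ(A)/2 = cos(kπ/115); k=1 gives ρ_J = 0.999627.
√(1−ρ_J²) = |sin(π/115)| = 0.0273148
Then 2/(1+√(1−ρ_J²)) = 2/(1+0.0273148); ω* = 2/1.0273148 = 1.946823.
and ρ(B_{ω*}) = 1.946823 − 1 = 0.946823.

ω* = 1.946823, ρ_SOR = 0.946823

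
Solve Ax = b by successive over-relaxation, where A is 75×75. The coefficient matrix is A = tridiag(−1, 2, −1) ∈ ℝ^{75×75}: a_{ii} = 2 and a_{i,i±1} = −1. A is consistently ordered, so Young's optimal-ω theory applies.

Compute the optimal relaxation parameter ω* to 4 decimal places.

ρ_J = max_k |cos(kπ/76)| = cos(π/76) = 0.9991
√(1−ρ_J²) = |sin(π/76)| = 0.04132
So ω* = 2/1.04132 = 1.9206 (Young).
and ρ(B_{ω*}) = 1.9206 − 1 = 0.9206.

ω* = 1.9206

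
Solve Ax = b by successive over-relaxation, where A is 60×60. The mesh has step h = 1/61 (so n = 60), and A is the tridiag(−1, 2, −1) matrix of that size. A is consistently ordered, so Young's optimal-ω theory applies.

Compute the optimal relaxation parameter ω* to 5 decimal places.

n=60: λ(B_J) = 1 − λ(A)/2 = cos(kπ/61); k=1 gives ρ_J = 0.99867.
1 − cos²(π/61) = sin²(π/61) ⇒ √(1−ρ_J²) = sin(π/61) = 0.051479.
Young: ω* = 2/(1+√(1−ρ_J²)) = 2/(1+0.051479) = 2/1.051479 = 1.90208.
At ω = 1.90208 every |λ(B_ω)| = ω−1, so ρ_SOR = 0.90208.

ω* = 1.90208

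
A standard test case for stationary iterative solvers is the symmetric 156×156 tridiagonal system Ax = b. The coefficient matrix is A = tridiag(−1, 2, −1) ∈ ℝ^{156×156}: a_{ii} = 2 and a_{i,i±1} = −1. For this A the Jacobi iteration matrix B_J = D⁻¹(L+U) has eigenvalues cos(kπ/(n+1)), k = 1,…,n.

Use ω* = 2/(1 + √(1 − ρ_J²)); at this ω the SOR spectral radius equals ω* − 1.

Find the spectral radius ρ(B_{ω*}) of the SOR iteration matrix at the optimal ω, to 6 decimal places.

spectrum of D⁻¹(L+U) = {cos(kπ/157) : 1≤k≤156}; ρ_J = cos(π/157) = 0.999800.
√(1−ρ_J²) simplifies to sin(π/157) = 0.0200088.
ω* = 2/(1+0.0200088) = 1.960767
ρ_SOR = ω* − 1 ≈ 0.960767.

ρ_SOR = 0.960767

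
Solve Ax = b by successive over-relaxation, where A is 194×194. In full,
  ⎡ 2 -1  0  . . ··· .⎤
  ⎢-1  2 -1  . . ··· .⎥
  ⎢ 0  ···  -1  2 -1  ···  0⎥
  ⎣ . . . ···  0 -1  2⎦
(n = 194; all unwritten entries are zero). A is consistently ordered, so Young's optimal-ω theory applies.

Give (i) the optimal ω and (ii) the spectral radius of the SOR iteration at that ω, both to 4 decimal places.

With n=194, ρ(Jacobi) = cos(π/195) = 0.9999.
1 − cos²(π/195) = sin²(π/195) ⇒ √(1−ρ_J²) = sin(π/195) = 0.01611.
So ω* = 2/1.01611 = 1.9683 (Young).
and ρ(B_{ω*}) = 1.9683 − 1 = 0.9683.

ω* = 1.9683, ρ_SOR = 0.9683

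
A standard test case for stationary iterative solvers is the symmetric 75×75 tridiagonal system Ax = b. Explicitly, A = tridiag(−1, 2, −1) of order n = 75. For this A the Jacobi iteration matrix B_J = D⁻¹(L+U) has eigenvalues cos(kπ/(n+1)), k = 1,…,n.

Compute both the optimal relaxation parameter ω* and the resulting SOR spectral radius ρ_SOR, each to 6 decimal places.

B_J for the 75×75 system has eigenvalues cos(kπ/76); ρ_J = cos(π/76) = 0.999146.
√(1 − cos²(π/76)) = sin(π/76) ≈ 0.0413250.
So ω* = 2/1.0413250 = 1.920630 (Young).
ρ(B_{ω*}) = ω*−1 = 0.920630

ω* = 1.920630, ρ_SOR = 0.920630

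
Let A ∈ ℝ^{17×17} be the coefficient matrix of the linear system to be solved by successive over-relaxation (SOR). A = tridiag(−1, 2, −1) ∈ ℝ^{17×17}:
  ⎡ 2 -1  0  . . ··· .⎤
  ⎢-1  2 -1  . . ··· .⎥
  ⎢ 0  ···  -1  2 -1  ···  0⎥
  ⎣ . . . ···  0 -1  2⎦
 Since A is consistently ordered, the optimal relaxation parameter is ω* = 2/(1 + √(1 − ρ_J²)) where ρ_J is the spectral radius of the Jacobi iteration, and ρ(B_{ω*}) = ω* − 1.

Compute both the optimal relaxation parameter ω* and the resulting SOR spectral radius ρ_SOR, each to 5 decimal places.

B_J for the 17×17 system has eigenvalues cos(kπ/18); ρ_J = cos(π/18) = 0.98481.
√(1−ρ_J²) simplifies to sin(π/18) = 0.173648.
ω* = 2/(1+0.173648) = 1.70409
[ρ_SOR] ω* − 1 = 0.70409.

ω* = 1.70409, ρ_SOR = 0.70409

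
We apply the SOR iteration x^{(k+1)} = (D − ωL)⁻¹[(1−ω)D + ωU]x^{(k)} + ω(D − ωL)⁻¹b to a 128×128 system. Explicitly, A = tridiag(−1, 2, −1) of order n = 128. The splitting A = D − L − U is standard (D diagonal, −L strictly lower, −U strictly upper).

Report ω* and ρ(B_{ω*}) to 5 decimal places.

B_J for the 128×128 system has eigenvalues cos(kπ/129); ρ_J = cos(π/129) = 0.99970.
√(1−ρ_J²) = |sin(π/129)| = 0.024351
ω* = 2 / (1 + 0.024351) = 2 / 1.024351 ≈ 1.95246.
[ρ_SOR] ω* − 1 = 0.95246.

ω* = 1.95246, ρ_SOR = 0.95246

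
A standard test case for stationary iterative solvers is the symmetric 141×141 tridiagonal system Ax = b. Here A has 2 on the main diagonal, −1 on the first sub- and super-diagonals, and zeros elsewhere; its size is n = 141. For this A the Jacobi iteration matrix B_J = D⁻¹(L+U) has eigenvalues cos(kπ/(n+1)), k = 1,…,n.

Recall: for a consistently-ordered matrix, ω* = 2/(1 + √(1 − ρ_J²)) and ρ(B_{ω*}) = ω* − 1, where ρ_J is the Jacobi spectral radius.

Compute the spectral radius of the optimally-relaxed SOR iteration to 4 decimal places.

ρ_J = max_k |cos(kπ/142)| = cos(π/142) = 0.9998
√(1 − cos²(π/142)) = sin(π/142) ≈ 0.02212.
ω* = 2 / (1 + 0.02212) = 2 / 1.02212 ≈ 1.9567.
and ρ(B_{ω*}) = 1.9567 − 1 = 0.9567.

ρ_SOR = 0.9567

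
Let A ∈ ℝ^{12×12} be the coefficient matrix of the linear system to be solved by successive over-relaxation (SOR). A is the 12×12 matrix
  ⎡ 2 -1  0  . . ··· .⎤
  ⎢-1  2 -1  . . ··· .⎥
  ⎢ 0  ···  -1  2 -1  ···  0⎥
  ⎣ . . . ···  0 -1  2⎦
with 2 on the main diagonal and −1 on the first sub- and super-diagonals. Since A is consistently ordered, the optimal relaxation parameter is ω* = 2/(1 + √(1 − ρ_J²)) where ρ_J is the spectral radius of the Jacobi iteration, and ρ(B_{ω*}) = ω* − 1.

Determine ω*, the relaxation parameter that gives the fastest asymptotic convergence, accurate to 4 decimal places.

ω* = 1.6138

B_J for the 12×12 system has eigenvalues cos(kπ/13); ρ_J = cos(π/13) = 0.9709.
√(1−ρ_J²) = |sin(π/13)| = 0.23932
[ω*] 2 ÷ (1 + 0.23932) = 2 ÷ 1.23932 = 1.6138.
and ρ(B_{ω*}) = 1.6138 − 1 = 0.6138.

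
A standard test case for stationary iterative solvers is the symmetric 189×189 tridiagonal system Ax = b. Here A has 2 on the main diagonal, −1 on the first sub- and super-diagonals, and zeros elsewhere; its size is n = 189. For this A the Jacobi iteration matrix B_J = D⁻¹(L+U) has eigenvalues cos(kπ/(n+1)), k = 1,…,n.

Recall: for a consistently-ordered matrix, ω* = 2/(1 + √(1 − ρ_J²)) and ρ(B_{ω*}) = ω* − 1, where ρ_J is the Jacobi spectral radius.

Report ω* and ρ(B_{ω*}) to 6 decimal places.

ω* = 1.967470, ρ_SOR = 0.967470

[ρ_J] n=189: ρ(B_J) = cos(π/(n+1)) = cos(π/190) = 0.999863.
root = sin(π/190) = 0.0165339  (since 1−cos² = sin²).
Young: ω* = 2/(1+√(1−ρ_J²)) = 2/(1+0.0165339) = 2/1.0165339 = 1.967470.
At ω = 1.967470 every |λ(B_ω)| = ω−1, so ρ_SOR = 0.967470.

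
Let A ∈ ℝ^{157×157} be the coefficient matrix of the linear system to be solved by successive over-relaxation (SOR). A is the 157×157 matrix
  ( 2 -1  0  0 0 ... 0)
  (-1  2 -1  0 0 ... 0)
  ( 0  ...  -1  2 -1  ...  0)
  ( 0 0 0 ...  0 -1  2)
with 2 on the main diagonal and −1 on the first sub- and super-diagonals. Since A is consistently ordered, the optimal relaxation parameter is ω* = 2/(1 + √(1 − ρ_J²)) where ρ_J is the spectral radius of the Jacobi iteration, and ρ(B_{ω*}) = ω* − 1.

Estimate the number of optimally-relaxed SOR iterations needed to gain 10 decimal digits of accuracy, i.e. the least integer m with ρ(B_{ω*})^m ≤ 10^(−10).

m = 579

n=157: λ(B_J) = 1 − λ(A)/2 = cos(kπ/158); k=1 gives ρ_J = 0.9998023.
√(1−ρ_J²) simplifies to sin(π/158) = 0.0198822.
ω* = 2/(1 + 0.0198822) = 2/1.0198822 = 1.9610108.
ρ(B_{ω*}) = ω*−1 = 0.9610108
(0.9610108)^m ≤ 10^{−10}  ⇒  m·ln(0.9610108) ≤ −10·ln10  ⇒  m ≥ 578.982  ⇒  m = 579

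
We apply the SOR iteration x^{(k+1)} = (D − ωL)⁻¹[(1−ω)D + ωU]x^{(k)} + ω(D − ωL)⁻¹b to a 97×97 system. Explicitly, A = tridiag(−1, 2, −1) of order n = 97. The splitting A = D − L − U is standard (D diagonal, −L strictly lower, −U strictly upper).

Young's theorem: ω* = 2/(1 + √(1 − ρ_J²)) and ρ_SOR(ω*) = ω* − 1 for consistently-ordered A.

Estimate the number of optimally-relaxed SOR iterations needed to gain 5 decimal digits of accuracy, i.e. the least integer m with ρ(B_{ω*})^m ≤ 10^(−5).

n=97: λ(B_J) = 1 − λ(A)/2 = cos(kπ/98); k=1 gives ρ_J = 0.9994862.
root = sin(π/98) = 0.0320516  (since 1−cos² = sin²).
Young: ω* = 2/(1+√(1−ρ_J²)) = 2/(1+0.0320516) = 2/1.0320516 = 1.9378876.
At ω = 1.9378876 every |λ(B_ω)| = ω−1, so ρ_SOR = 0.9378876.
m ≥ 5·ln10 / (−ln 0.9378876) = 179.538; smallest integer m = 180.

m = 180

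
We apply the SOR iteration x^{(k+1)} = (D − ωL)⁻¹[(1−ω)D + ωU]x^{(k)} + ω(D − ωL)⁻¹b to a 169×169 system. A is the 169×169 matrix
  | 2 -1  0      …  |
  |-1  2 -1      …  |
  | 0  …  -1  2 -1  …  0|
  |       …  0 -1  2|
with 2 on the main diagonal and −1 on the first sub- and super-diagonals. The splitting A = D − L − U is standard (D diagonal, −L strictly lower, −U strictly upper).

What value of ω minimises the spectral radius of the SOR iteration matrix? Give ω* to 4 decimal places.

ω* = 1.9637

½·tridiag(1,0,1) at n=169: λ_k = cos(kπ/170); max |λ| at k=1 ⇒ ρ_J = cos(π/170) ≈ 0.9998.
root = sin(π/170) = 0.01848  (since 1−cos² = sin²).
So ω* = 2/1.01848 = 1.9637 (Young).
ρ(B_{ω*}) = ω*−1 = 0.9637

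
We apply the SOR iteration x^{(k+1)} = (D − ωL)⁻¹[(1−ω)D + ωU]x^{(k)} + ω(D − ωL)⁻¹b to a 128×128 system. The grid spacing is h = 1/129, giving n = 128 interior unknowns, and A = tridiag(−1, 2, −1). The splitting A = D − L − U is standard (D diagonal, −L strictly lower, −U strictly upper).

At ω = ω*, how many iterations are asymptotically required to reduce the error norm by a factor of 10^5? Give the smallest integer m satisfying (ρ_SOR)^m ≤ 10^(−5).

½·tridiag(1,0,1) at n=128: λ_k = cos(kπ/129); max |λ| at k=1 ⇒ ρ_J = cos(π/129) ≈ 0.9997035.
√(1−ρ_J²) simplifies to sin(π/129) = 0.0243510.
[ω*] 2 ÷ (1 + 0.0243510) = 2 ÷ 1.0243510 = 1.9524558.
ρ(B_{ω*}) = ω*−1 = 0.9524558
5·ln10 = 11.5129; −ln(0.9524558) = 0.0487116; m = ⌈11.5129/0.0487116⌉ = ⌈236.348⌉ = 237.

m = 237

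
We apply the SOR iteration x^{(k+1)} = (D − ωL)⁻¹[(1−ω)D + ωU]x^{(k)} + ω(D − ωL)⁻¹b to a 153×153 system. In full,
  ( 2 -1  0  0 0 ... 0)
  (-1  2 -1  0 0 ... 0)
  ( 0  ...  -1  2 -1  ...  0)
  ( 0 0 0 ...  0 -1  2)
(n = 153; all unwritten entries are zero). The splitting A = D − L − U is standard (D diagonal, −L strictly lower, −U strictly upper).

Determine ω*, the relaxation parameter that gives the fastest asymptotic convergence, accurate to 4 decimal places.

½·tridiag(1,0,1) at n=153: λ_k = cos(kπ/154); max |λ| at k=1 ⇒ ρ_J = cos(π/154) ≈ 0.9998.
1 − cos²(π/154) = sin²(π/154) ⇒ √(1−ρ_J²) = sin(π/154) = 0.02040.
Then 2/(1+√(1−ρ_J²)) = 2/(1+0.02040); ω* = 2/1.02040 = 1.9600.
ρ_SOR = ω* − 1 = 1.9600 − 1 = 0.9600.

ω* = 1.9600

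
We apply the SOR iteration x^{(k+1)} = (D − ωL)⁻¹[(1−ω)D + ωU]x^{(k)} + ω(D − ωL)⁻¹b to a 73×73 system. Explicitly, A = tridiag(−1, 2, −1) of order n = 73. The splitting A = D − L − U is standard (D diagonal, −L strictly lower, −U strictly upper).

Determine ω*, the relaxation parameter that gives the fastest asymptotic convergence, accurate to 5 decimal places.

[ρ_J] n=73: ρ(B_J) = cos(π/(n+1)) = cos(π/74) = 0.99910.
root = sin(π/74) = 0.042441  (since 1−cos² = sin²).
ω* = 2/(1 + 0.042441) = 2/1.042441 = 1.91857.
ρ_SOR = ω* − 1 = 1.91857 − 1 = 0.91857.

ω* = 1.91857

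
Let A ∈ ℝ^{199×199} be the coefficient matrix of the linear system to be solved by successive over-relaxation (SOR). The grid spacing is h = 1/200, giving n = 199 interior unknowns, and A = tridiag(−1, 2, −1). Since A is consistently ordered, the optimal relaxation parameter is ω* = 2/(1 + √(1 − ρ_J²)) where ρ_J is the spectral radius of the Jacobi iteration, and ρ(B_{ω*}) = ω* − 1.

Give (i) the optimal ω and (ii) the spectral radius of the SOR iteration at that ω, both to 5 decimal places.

spectrum of D⁻¹(L+U) = {cos(kπ/200) : 1≤k≤199}; ρ_J = cos(π/200) = 0.99988.
root = sin(π/200) = 0.015707  (since 1−cos² = sin²).
ω* = 2 / (1 + 0.015707) = 2 / 1.015707 ≈ 1.96907.
Hence ρ(B_{ω*}) = 1.96907 − 1 = 0.96907.

ω* = 1.96907, ρ_SOR = 0.96907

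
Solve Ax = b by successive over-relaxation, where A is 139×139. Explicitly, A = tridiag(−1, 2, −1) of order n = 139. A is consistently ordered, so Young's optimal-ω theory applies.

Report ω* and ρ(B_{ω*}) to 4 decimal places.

½·tridiag(1,0,1) at n=139: λ_k = cos(kπ/140); max |λ| at k=1 ⇒ ρ_J = cos(π/140) ≈ 0.9997.
√(1−ρ_J²) simplifies to sin(π/140) = 0.02244.
Then 2/(1+√(1−ρ_J²)) = 2/(1+0.02244); ω* = 2/1.02244 = 1.9561.
ρ_SOR = ω* − 1 ≈ 0.9561.

ω* = 1.9561, ρ_SOR = 0.9561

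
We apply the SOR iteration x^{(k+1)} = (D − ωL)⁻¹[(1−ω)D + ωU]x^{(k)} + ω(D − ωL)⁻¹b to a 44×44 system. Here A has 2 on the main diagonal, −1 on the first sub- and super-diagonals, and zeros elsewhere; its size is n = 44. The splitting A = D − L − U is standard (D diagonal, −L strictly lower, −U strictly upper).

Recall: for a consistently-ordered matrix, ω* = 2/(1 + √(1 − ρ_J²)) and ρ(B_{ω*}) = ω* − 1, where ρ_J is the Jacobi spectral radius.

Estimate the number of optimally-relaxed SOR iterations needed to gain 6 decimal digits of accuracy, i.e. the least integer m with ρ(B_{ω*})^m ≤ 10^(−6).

n=44: λ(B_J) = 1 − λ(A)/2 = cos(kπ/45); k=1 gives ρ_J = 0.9975641.
√(1−ρ_J²) = |sin(π/45)| = 0.0697565
[ω*] 2 ÷ (1 + 0.0697565) = 2 ÷ 1.0697565 = 1.8695843.
ρ(B_{ω*}) = ω*−1 = 0.8695843
For 6 digits: m = 6·ln10 / (−ln 0.8695843) = 13.8155/0.13974 = 98.866; round up → m = 99.

m = 99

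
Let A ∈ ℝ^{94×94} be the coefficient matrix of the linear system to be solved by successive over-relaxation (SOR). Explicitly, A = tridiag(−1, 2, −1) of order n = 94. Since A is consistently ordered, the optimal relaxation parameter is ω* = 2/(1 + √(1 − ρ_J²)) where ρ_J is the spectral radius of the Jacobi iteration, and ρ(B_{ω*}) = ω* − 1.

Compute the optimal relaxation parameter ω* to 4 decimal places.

½·tridiag(1,0,1) at n=94: λ_k = cos(kπ/95); max |λ| at k=1 ⇒ ρ_J = cos(π/95) ≈ 0.9995.
1 − cos²(π/95) = sin²(π/95) ⇒ √(1−ρ_J²) = sin(π/95) = 0.03306.
Young: ω* = 2/(1+√(1−ρ_J²)) = 2/(1+0.03306) = 2/1.03306 = 1.9360.
At ω = 1.9360 every |λ(B_ω)| = ω−1, so ρ_SOR = 0.9360.

ω* = 1.9360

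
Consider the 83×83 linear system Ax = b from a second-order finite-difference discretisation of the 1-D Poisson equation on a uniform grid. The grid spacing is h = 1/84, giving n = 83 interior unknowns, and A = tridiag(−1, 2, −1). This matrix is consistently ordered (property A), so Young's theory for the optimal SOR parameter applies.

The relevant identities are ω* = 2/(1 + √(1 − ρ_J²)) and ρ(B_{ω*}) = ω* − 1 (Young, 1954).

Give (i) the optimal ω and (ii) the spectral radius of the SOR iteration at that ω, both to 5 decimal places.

With n=83, ρ(Jacobi) = cos(π/84) = 0.99930.
√(1−ρ_J²) = |sin(π/84)| = 0.037391
ω* = 2/(1+0.037391) = 1.92791
ρ_SOR = ω* − 1 ≈ 0.92791.

ω* = 1.92791, ρ_SOR = 0.92791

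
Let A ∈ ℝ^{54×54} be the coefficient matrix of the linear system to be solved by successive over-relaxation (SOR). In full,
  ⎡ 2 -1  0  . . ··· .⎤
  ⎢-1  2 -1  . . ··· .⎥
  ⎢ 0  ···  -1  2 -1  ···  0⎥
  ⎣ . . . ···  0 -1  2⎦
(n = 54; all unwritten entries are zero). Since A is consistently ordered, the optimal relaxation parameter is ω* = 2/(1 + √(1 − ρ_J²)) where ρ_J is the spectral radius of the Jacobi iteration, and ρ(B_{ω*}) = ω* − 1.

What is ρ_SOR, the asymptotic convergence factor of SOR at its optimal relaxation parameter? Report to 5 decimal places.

ρ_SOR = 0.89199

With n=54, ρ(Jacobi) = cos(π/55) = 0.99837.
root = sin(π/55) = 0.057089  (since 1−cos² = sin²).
ω* = 2/(1+0.057089) = 1.89199
Hence ρ(B_{ω*}) = 1.89199 − 1 = 0.89199.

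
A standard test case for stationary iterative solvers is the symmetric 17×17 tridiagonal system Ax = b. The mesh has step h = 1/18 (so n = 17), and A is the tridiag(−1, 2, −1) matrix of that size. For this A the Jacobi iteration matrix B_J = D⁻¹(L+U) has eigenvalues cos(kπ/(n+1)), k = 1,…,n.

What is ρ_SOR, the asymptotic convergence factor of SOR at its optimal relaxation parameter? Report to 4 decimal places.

spectrum of D⁻¹(L+U) = {cos(kπ/18) : 1≤k≤17}; ρ_J = cos(π/18) = 0.9848.
√(1−ρ_J²) simplifies to sin(π/18) = 0.17365.
ω* = 2/(1 + 0.17365) = 2/1.17365 = 1.7041.
[ρ_SOR] ω* − 1 = 0.7041.

ρ_SOR = 0.7041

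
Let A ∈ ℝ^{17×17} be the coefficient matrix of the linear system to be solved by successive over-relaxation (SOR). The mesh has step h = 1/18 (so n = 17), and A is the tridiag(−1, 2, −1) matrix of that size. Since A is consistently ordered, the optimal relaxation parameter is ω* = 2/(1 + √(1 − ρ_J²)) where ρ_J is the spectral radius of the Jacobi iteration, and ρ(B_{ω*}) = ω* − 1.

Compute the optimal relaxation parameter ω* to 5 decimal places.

ω* = 1.70409

spectrum of D⁻¹(L+U) = {cos(kπ/18) : 1≤k≤17}; ρ_J = cos(π/18) = 0.98481.
1 − cos²(π/18) = sin²(π/18) ⇒ √(1−ρ_J²) = sin(π/18) = 0.173648.
ω* = 2/(1+0.173648) = 1.70409
ρ_SOR = ω* − 1 ≈ 0.70409.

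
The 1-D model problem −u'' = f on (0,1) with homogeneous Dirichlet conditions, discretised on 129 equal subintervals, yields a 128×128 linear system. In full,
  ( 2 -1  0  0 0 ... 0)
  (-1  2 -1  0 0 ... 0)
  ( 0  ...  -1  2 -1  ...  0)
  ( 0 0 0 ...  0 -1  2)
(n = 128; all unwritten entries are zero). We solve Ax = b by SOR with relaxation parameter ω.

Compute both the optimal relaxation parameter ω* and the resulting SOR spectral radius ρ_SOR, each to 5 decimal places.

ρ_J = max_k |cos(kπ/129)| = cos(π/129) = 0.99970
√(1 − cos²(π/129)) = sin(π/129) ≈ 0.024351.
[ω*] 2 ÷ (1 + 0.024351) = 2 ÷ 1.024351 = 1.95246.
At ω = 1.95246 every |λ(B_ω)| = ω−1, so ρ_SOR = 0.95246.

ω* = 1.95246, ρ_SOR = 0.95246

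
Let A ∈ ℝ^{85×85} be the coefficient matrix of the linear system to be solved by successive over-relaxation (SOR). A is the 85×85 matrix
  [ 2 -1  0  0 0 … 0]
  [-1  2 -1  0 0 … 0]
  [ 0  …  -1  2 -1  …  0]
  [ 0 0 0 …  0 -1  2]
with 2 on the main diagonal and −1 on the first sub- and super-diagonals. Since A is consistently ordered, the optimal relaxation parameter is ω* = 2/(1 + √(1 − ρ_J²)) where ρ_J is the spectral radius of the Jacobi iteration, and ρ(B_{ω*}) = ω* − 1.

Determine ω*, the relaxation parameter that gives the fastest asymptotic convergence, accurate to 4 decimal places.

ρ_J = max_k |cos(kπ/86)| = cos(π/86) = 0.9993
root = sin(π/86) = 0.03652  (since 1−cos² = sin²).
So ω* = 2/1.03652 = 1.9295 (Young).
ρ_SOR = ω* − 1 ≈ 0.9295.

ω* = 1.9295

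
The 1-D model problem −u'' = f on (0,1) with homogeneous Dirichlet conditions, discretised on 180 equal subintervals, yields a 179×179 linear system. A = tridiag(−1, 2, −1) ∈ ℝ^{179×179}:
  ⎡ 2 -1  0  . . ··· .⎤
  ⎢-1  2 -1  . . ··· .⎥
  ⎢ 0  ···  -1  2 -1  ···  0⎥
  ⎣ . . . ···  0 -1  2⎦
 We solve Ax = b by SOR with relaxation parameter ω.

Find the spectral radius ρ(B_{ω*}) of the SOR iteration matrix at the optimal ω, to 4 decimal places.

ρ_SOR = 0.9657

[ρ_J] n=179: ρ(B_J) = cos(π/(n+1)) = cos(π/180) = 0.9998.
root = sin(π/180) = 0.01745  (since 1−cos² = sin²).
Then 2/(1+√(1−ρ_J²)) = 2/(1+0.01745); ω* = 2/1.01745 = 1.9657.
ρ_SOR = ω* − 1 ≈ 0.9657.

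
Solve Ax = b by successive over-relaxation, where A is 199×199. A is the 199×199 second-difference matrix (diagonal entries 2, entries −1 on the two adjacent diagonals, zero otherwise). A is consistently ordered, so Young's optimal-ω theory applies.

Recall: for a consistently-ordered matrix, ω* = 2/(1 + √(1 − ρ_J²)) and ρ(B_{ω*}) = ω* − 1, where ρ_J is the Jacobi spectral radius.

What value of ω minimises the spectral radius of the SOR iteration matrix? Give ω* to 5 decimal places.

½·tridiag(1,0,1) at n=199: λ_k = cos(kπ/200); max |λ| at k=1 ⇒ ρ_J = cos(π/200) ≈ 0.99988.
1 − cos²(π/200) = sin²(π/200) ⇒ √(1−ρ_J²) = sin(π/200) = 0.015707.
ω* = 2/(1 + 0.015707) = 2/1.015707 = 1.96907.
ρ_SOR = ω* − 1 = 1.96907 − 1 = 0.96907.

ω* = 1.96907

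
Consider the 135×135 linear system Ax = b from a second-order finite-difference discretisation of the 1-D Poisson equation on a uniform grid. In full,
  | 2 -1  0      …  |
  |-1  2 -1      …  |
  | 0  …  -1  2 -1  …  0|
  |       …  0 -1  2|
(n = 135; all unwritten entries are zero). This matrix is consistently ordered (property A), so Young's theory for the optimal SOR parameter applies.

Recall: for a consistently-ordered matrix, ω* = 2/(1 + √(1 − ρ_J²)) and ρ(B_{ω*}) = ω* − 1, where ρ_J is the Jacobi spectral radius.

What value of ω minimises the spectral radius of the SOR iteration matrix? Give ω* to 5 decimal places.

½·tridiag(1,0,1) at n=135: λ_k = cos(kπ/136); max |λ| at k=1 ⇒ ρ_J = cos(π/136) ≈ 0.99973.
√(1 − cos²(π/136)) = sin(π/136) ≈ 0.023098.
[ω*] 2 ÷ (1 + 0.023098) = 2 ÷ 1.023098 = 1.95485.
ρ_SOR = ω* − 1 ≈ 0.95485.

ω* = 1.95485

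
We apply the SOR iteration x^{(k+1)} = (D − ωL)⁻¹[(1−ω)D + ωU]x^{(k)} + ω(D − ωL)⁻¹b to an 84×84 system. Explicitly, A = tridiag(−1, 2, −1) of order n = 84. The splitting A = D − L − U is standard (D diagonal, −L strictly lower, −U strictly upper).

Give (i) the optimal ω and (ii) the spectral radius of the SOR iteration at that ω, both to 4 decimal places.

ω* = 1.9287, ρ_SOR = 0.9287

n=84: λ(B_J) = 1 − λ(A)/2 = cos(kπ/85); k=1 gives ρ_J = 0.9993.
1 − cos²(π/85) = sin²(π/85) ⇒ √(1−ρ_J²) = sin(π/85) = 0.03695.
ω* = 2 / (1 + 0.03695) = 2 / 1.03695 ≈ 1.9287.
ρ_SOR = ω* − 1 = 1.9287 − 1 = 0.9287.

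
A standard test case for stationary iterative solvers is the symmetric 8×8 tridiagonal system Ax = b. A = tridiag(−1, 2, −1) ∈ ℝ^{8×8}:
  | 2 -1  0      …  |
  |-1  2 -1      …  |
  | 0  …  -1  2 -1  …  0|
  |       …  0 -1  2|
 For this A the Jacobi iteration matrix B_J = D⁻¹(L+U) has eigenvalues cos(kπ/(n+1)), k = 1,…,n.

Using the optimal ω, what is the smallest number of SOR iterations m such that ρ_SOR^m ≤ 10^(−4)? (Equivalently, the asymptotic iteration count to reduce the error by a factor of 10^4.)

m = 13

B_J for the 8×8 system has eigenvalues cos(kπ/9); ρ_J = cos(π/9) = 0.9396926.
√(1−ρ_J²) simplifies to sin(π/9) = 0.3420201.
Young: ω* = 2/(1+√(1−ρ_J²)) = 2/(1+0.3420201) = 2/1.3420201 = 1.4902906.
ρ_SOR = ω* − 1 = 1.4902906 − 1 = 0.4902906.
m ≥ 4·ln10 / (−ln 0.4902906) = 12.922; smallest integer m = 13.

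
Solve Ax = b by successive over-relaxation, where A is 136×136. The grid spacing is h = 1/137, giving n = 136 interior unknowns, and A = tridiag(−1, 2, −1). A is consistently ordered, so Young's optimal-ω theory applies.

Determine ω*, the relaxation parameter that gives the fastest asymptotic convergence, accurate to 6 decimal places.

[ρ_J] n=136: ρ(B_J) = cos(π/(n+1)) = cos(π/137) = 0.999737.
√(1−ρ_J²) simplifies to sin(π/137) = 0.0229293.
[ω*] 2 ÷ (1 + 0.0229293) = 2 ÷ 1.0229293 = 1.955169.
ρ_SOR = ω* − 1 = 1.955169 − 1 = 0.955169.

ω* = 1.955169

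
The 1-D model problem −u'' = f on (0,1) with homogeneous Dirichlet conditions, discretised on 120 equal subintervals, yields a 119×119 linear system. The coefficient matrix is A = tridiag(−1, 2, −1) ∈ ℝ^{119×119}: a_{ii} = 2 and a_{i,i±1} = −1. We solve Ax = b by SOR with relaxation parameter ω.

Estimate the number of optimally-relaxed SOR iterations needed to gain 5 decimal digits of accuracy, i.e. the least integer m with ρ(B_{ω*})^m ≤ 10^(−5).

m = 220

½·tridiag(1,0,1) at n=119: λ_k = cos(kπ/120); max |λ| at k=1 ⇒ ρ_J = cos(π/120) ≈ 0.9996573.
√(1 − cos²(π/120)) = sin(π/120) ≈ 0.0261769.
Young: ω* = 2/(1+√(1−ρ_J²)) = 2/(1+0.0261769) = 2/1.0261769 = 1.9489817.
At ω = 1.9489817 every |λ(B_ω)| = ω−1, so ρ_SOR = 0.9489817.
For 5 digits: m = 5·ln10 / (−ln 0.9489817) = 11.5129/0.0523658 = 219.855; round up → m = 220.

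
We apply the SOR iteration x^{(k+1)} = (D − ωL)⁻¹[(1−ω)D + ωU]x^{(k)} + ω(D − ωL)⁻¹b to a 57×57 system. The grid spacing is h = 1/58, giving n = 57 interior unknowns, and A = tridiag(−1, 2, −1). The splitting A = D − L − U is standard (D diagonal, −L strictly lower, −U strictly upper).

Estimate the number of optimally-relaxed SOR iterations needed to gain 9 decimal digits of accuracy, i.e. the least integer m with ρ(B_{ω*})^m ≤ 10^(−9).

ρ_J = max_k |cos(kπ/58)| = cos(π/58) = 0.9985334
root = sin(π/58) = 0.0541389  (since 1−cos² = sin²).
ω* = 2/(1+0.0541389) = 1.8972832
ρ_SOR = ω* − 1 = 1.8972832 − 1 = 0.8972832.
Need (0.8972832)^m ≤ 10^(−9): m ≥ 9·ln10/|ln 0.8972832| = 20.7233/0.108384 = 191.203 ⇒ m = 192.

m = 192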